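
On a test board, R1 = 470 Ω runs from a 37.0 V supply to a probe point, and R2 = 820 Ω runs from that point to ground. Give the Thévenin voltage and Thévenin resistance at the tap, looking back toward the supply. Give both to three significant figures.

V_th is the open-circuit tap voltage: 37.0 × 820/(470 + 820) = 23.5 V.
With the supply zeroed, R1 and R2 appear in parallel from the tap: R_th = R1‖R2 = (470 × 820)/1290 = 299 Ω.

V_th = 23.5 V, R_th = 299 Ω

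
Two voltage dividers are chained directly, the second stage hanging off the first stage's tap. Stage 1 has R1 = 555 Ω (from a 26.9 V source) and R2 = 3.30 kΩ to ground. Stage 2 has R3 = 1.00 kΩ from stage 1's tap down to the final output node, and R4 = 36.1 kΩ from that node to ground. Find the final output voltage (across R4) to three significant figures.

V_out ≈ 22.1 V

Stage 2 presents R3+R4 = 37100 Ω as a load on stage 1's tap.
Stage 1's lower leg becomes R2‖(R3+R4) = 3030 Ω, so V_mid = 26.9 × 3030/3585 = 22.74 V.
Stage 2 is itself unloaded: V_out = V_mid × R4/(R3+R4) = 22.74 × 36100/37100 = 22.1 V.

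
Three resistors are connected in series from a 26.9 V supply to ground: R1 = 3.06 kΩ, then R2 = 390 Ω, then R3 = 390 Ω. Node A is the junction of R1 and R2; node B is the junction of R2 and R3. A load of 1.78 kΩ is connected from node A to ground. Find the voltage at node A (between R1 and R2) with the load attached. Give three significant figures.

Below node A the series string R2+R3 = 780.0 Ω sits in parallel with the 1780 Ω load: 542.3 Ω.
V_A = 26.9 × 542.3/(3060 + 542.3) = 4.05 V.

V ≈ 4.05 V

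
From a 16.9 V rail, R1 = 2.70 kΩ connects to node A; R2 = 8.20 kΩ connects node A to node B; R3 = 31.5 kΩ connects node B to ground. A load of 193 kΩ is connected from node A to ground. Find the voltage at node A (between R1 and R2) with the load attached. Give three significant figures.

Below node A the series string R2+R3 = 39.70 kΩ sits in parallel with the 193 kΩ load: 32.93 kΩ.
V_A = 16.9 × 32.93/(2.70 + 32.93) = 15.6 V.

V ≈ 15.6 V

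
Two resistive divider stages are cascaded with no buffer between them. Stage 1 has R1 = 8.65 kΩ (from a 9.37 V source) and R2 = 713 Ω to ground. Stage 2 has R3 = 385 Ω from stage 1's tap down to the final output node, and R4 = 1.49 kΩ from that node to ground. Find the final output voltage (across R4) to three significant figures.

Stage 2 presents R3+R4 = 1875 Ω as a load on stage 1's tap.
Stage 1's lower leg becomes R2‖(R3+R4) = 516.6 Ω, so V_mid = 9.37 × 516.6/9167 = 0.5280 V.
Stage 2 is itself unloaded: V_out = V_mid × R4/(R3+R4) = 0.5280 × 1490/1875 = 0.420 V.

V_out ≈ 0.420 V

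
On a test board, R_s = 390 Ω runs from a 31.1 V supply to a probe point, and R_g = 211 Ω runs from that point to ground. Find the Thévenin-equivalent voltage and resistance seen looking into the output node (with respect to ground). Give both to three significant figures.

V_th is the open-circuit tap voltage: 31.1 × 211/(390 + 211) = 10.9 V.
With the supply zeroed, R_s and R_g appear in parallel from the tap: R_th = R_s‖R_g = (390 × 211)/601.0 = 137 Ω.

V_th = 10.9 V, R_th = 137 Ω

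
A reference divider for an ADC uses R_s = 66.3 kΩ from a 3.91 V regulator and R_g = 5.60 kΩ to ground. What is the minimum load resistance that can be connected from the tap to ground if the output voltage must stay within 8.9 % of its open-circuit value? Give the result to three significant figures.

Output resistance R_th = R_s‖R_g = (66.3 × 5.60)/71.90 = 5.164 kΩ.
The fractional drop is R_th/(R_th + R_L); requiring this ≤ 0.0890 gives R_L ≥ R_th(1/0.0890 − 1) = 5.164 × 10.24 = 52.9 kΩ.

R_L(min) ≈ 52.9 kΩ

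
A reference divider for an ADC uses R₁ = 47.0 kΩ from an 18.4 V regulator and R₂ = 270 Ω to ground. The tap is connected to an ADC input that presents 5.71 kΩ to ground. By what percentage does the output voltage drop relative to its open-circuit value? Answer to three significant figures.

4.49 %

The divider's output (Thévenin) resistance is R₁‖R₂ = 268.5 Ω.
Fractional drop under load = R_th/(R_th + R_L) = 268.5 / (268.5 + 5710) = 0.04490.
So the output falls by 4.49 %.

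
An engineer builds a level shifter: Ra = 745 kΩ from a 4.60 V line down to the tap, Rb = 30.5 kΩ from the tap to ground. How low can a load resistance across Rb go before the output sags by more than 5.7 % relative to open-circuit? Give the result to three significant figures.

R_L(min) ≈ 485 kΩ

Output resistance R_th = Ra‖Rb = (745 × 30.5)/775.5 = 29.30 kΩ.
The fractional drop is R_th/(R_th + R_L); requiring this ≤ 0.0570 gives R_L ≥ R_th(1/0.0570 − 1) = 29.30 × 16.54 = 485 kΩ.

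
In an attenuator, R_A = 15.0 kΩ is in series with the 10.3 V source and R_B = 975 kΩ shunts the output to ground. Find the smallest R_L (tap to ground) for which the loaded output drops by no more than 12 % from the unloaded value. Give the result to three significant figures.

R_L(min) ≈ 108 kΩ

Output resistance R_th = R_A‖R_B = (15.0 × 975)/990.0 = 14.77 kΩ.
The fractional drop is R_th/(R_th + R_L); requiring this ≤ 0.120 gives R_L ≥ R_th(1/0.120 − 1) = 14.77 × 7.333 = 108 kΩ.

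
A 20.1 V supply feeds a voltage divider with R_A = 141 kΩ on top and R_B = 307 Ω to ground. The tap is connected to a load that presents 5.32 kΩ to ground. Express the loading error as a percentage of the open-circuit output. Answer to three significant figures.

5.44 %

The divider's output (Thévenin) resistance is R_A‖R_B = 306.3 Ω.
Fractional drop under load = R_th/(R_th + R_L) = 306.3 / (306.3 + 5320) = 0.05445.
So the output falls by 5.44 %.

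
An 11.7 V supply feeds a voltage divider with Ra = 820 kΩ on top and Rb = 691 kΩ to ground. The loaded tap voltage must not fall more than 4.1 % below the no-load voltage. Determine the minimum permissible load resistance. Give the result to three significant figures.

R_L(min) ≈ 8.77 MΩ

Output resistance R_th = Ra‖Rb = (820 × 691)/1511 = 375.0 kΩ.
The fractional drop is R_th/(R_th + R_L); requiring this ≤ 0.0410 gives R_L ≥ R_th(1/0.0410 − 1) = 375.0 × 23.39 = 8.77 MΩ.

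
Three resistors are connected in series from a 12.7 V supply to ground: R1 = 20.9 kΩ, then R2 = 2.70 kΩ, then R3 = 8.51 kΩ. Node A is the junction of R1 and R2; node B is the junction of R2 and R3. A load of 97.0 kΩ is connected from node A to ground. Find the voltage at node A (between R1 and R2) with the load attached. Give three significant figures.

V ≈ 4.12 V

Below node A the series string R2+R3 = 11.21 kΩ sits in parallel with the 97.0 kΩ load: 10.05 kΩ.
V_A = 12.7 × 10.05/(20.9 + 10.05) = 4.12 V.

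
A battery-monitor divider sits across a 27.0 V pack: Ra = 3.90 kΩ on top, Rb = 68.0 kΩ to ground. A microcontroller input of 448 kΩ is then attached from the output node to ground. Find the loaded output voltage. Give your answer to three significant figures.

V_out ≈ 25.3 V

The load sits in parallel with Rb: Rb‖R_L = (68.0 × 448) / (68.0 + 448) = 59.04 kΩ.
V_out = 27.0 × 59.04 / (3.90 + 59.04) = 27.0 × 59.04/62.94 = 25.3 V.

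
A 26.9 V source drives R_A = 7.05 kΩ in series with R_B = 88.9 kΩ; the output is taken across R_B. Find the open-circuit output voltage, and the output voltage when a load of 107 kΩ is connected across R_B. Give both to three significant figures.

Open-circuit: V = 26.9 × 88.9/(7.05 + 88.9) = 24.9 V.
With the load, R_B becomes R_B‖R_L = 48.56 kΩ, so V = 26.9 × 48.56/55.61 = 23.5 V.

Unloaded: 24.9 V; loaded: 23.5 V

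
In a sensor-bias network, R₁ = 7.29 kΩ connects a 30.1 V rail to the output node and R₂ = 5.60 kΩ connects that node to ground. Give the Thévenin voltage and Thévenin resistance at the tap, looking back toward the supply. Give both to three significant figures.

V_th = 13.1 V, R_th = 3.17 kΩ

V_th is the open-circuit tap voltage: 30.1 × 5.60/(7.29 + 5.60) = 13.1 V.
With the supply zeroed, R₁ and R₂ appear in parallel from the tap: R_th = R₁‖R₂ = (7.29 × 5.60)/12.89 = 3.17 kΩ.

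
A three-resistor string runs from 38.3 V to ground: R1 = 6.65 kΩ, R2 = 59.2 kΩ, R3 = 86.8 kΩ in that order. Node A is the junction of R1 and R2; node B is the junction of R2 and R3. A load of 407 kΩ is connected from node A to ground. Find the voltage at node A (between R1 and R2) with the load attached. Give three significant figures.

Below node A the series string R2+R3 = 146.0 kΩ sits in parallel with the 407 kΩ load: 107.5 kΩ.
V_A = 38.3 × 107.5/(6.65 + 107.5) = 36.1 V.

V ≈ 36.1 V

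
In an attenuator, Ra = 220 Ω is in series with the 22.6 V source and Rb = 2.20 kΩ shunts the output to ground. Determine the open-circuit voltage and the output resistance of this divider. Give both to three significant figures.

V_th = 20.5 V, R_th = 200 Ω

V_th is the open-circuit tap voltage: 22.6 × 2200/(220 + 2200) = 20.5 V.
With the supply zeroed, Ra and Rb appear in parallel from the tap: R_th = Ra‖Rb = (220 × 2200)/2420 = 200 Ω.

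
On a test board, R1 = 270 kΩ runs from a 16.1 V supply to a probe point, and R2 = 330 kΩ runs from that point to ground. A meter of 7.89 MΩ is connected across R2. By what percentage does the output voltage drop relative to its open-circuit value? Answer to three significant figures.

The divider's output (Thévenin) resistance is R1‖R2 = 148.5 kΩ.
Fractional drop under load = R_th/(R_th + R_L) = 148.5 / (148.5 + 7890) = 0.01847.
So the output falls by 1.85 %.

1.85 %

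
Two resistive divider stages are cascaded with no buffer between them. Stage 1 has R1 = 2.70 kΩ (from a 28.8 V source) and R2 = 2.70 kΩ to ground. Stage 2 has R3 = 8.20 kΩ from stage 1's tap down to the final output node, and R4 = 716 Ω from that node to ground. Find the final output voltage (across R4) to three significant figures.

V_out ≈ 1.00 V

Stage 2 presents R3+R4 = 8916 Ω as a load on stage 1's tap.
Stage 1's lower leg becomes R2‖(R3+R4) = 2072 Ω, so V_mid = 28.8 × 2072/4772 = 12.51 V.
Stage 2 is itself unloaded: V_out = V_mid × R4/(R3+R4) = 12.51 × 716/8916 = 1.00 V.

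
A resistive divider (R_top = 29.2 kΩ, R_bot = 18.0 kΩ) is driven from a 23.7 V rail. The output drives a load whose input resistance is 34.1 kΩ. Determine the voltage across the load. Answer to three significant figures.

V_out ≈ 6.81 V

The load sits in parallel with R_bot: R_bot‖R_L = (18.0 × 34.1) / (18.0 + 34.1) = 11.78 kΩ.
V_out = 23.7 × 11.78 / (29.2 + 11.78) = 23.7 × 11.78/40.98 = 6.81 V.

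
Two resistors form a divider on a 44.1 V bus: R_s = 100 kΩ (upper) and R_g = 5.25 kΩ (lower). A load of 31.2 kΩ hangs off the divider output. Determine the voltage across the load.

V_out ≈ 1.90 V

The load sits in parallel with R_g: R_g‖R_L = (5.25 × 31.2) / (5.25 + 31.2) = 4.494 kΩ.
V_out = 44.1 × 4.494 / (100 + 4.494) = 44.1 × 4.494/104.5 = 1.90 V.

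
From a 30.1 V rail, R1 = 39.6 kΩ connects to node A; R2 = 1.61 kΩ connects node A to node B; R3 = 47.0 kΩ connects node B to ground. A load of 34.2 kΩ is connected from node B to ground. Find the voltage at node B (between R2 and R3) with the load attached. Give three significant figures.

At node B, R3 is in parallel with the load: R3‖R_L = 19.80 kΩ.
Below node A the resistance is R2 + (R3‖R_L) = 21.41 kΩ, so V_A = 30.1 × 21.41/61.01 = 10.56 V.
Then V_B = V_A × (R3‖R_L)/(R2 + R3‖R_L) = 10.56 × 19.80/21.41 = 9.77 V.

V ≈ 9.77 V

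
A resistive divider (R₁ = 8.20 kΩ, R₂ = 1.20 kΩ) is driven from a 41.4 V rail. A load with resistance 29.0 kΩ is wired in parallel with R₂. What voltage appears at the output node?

V_out ≈ 5.10 V

The load sits in parallel with R₂: R₂‖R_L = (1.20 × 29.0) / (1.20 + 29.0) = 1.152 kΩ.
V_out = 41.4 × 1.152 / (8.20 + 1.152) = 41.4 × 1.152/9.352 = 5.10 V.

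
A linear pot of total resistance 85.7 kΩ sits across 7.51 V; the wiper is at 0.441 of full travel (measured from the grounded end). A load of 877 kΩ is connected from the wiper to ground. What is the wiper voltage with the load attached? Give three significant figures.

V ≈ 3.23 V

The wiper splits the pot into (1−α)R = 47.91 kΩ above and αR = 37.79 kΩ below.
Lower section ‖ load = 36.23 kΩ.
V_wiper = 7.51 × 36.23/(47.91 + 36.23) = 3.23 V.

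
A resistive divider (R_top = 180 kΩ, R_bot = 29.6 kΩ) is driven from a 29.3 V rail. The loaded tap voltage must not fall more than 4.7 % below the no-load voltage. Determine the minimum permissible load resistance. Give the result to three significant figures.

R_L(min) ≈ 515 kΩ

Output resistance R_th = R_top‖R_bot = (180 × 29.6)/209.6 = 25.42 kΩ.
The fractional drop is R_th/(R_th + R_L); requiring this ≤ 0.0470 gives R_L ≥ R_th(1/0.0470 − 1) = 25.42 × 20.28 = 515 kΩ.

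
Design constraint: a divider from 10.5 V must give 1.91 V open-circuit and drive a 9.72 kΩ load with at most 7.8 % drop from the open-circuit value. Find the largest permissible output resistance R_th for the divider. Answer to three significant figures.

Loading drop = R_th/(R_th + R_L) ≤ 0.0780, so R_th ≤ R_L · ε/(1−ε) = 9.72 kΩ × 0.0780/0.9220 = 822 Ω.
(Any R1, R2 with R2/(R1+R2) = 0.182 and R1‖R2 ≤ 822 Ω will meet the spec.)

R_th ≤ 822 Ω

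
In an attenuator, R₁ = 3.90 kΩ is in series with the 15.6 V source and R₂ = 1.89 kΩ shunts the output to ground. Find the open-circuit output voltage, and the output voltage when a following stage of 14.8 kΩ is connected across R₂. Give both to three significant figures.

Open-circuit: V = 15.6 × 1.89/(3.90 + 1.89) = 5.09 V.
With the load, R₂ becomes R₂‖R_L = 1.676 kΩ, so V = 15.6 × 1.676/5.576 = 4.69 V.

Unloaded: 5.09 V; loaded: 4.69 V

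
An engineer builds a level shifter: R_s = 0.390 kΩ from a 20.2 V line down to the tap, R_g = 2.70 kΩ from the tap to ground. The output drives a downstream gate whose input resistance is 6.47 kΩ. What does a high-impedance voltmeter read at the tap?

V_out ≈ 16.8 V

The load sits in parallel with R_g: R_g‖R_L = (2700 × 6470) / (2700 + 6470) = 1905 Ω.
V_out = 20.2 × 1905 / (390 + 1905) = 20.2 × 1905/2295 = 16.8 V.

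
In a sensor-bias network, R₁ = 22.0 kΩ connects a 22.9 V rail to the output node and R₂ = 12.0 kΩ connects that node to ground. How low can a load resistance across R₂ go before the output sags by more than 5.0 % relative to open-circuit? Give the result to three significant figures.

Output resistance R_th = R₁‖R₂ = (22.0 × 12.0)/34.00 = 7.765 kΩ.
The fractional drop is R_th/(R_th + R_L); requiring this ≤ 0.0500 gives R_L ≥ R_th(1/0.0500 − 1) = 7.765 × 19.00 = 148 kΩ.

R_L(min) ≈ 148 kΩ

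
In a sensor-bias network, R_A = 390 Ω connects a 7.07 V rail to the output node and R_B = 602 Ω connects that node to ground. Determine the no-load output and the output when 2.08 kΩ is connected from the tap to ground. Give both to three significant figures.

Unloaded: 4.29 V; loaded: 3.85 V

Open-circuit: V = 7.07 × 602/(390 + 602) = 4.29 V.
With the load, R_B becomes R_B‖R_L = 466.9 Ω, so V = 7.07 × 466.9/856.9 = 3.85 V.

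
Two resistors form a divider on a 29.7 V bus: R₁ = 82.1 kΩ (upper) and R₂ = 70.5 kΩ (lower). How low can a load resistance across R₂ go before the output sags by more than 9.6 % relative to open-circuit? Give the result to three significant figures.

R_L(min) ≈ 357 kΩ

Output resistance R_th = R₁‖R₂ = (82.1 × 70.5)/152.6 = 37.93 kΩ.
The fractional drop is R_th/(R_th + R_L); requiring this ≤ 0.0960 gives R_L ≥ R_th(1/0.0960 − 1) = 37.93 × 9.417 = 357 kΩ.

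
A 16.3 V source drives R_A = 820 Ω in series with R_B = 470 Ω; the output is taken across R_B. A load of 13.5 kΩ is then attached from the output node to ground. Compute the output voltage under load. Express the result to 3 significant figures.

The load sits in parallel with R_B: R_B‖R_L = (470 × 13500) / (470 + 13500) = 454.2 Ω.
V_out = 16.3 × 454.2 / (820 + 454.2) = 16.3 × 454.2/1274 = 5.81 V.
(Unloaded it would have been 5.94 V.)

V_out ≈ 5.81 V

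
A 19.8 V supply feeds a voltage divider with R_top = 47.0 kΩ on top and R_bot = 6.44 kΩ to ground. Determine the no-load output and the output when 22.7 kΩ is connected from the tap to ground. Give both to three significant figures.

Unloaded: 2.39 V; loaded: 1.91 V

Open-circuit: V = 19.8 × 6.44/(47.0 + 6.44) = 2.39 V.
With the load, R_bot becomes R_bot‖R_L = 5.017 kΩ, so V = 19.8 × 5.017/52.02 = 1.91 V.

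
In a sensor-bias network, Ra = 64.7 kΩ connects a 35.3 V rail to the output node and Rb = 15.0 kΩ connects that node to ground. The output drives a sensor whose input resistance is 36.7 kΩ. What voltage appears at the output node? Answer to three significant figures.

The load sits in parallel with Rb: Rb‖R_L = (15.0 × 36.7) / (15.0 + 36.7) = 10.65 kΩ.
V_out = 35.3 × 10.65 / (64.7 + 10.65) = 35.3 × 10.65/75.35 = 4.99 V.
(Unloaded it would have been 6.64 V.)

V_out ≈ 4.99 V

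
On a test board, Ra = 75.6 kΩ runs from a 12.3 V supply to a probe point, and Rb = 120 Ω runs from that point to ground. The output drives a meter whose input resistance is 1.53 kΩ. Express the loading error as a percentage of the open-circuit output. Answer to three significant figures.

7.26 %

The divider's output (Thévenin) resistance is Ra‖Rb = 119.8 Ω.
Fractional drop under load = R_th/(R_th + R_L) = 119.8 / (119.8 + 1530) = 0.07262.
So the output falls by 7.26 %.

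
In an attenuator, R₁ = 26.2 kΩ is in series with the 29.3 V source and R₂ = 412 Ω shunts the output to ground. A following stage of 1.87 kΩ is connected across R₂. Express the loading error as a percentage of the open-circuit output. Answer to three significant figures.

17.8 %

The divider's output (Thévenin) resistance is R₁‖R₂ = 405.6 Ω.
Fractional drop under load = R_th/(R_th + R_L) = 405.6 / (405.6 + 1870) = 0.1782.
So the output falls by 17.8 %.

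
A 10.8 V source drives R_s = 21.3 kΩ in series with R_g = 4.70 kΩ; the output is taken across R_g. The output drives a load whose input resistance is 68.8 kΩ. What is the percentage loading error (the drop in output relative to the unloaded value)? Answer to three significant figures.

5.30 %

The divider's output (Thévenin) resistance is R_s‖R_g = 3.850 kΩ.
Fractional drop under load = R_th/(R_th + R_L) = 3.850 / (3.850 + 68.8) = 0.05300.
So the output falls by 5.30 %.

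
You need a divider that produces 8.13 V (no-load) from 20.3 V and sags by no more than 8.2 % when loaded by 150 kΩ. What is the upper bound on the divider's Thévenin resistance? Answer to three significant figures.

Loading drop = R_th/(R_th + R_L) ≤ 0.0820, so R_th ≤ R_L · ε/(1−ε) = 150 kΩ × 0.0820/0.9180 = 13.4 kΩ.
(Any R1, R2 with R2/(R1+R2) = 0.400 and R1‖R2 ≤ 13.4 kΩ will meet the spec.)

R_th ≤ 13.4 kΩ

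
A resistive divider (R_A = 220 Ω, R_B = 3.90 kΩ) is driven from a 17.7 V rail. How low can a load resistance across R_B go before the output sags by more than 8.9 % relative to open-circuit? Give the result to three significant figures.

Output resistance R_th = R_A‖R_B = (220 × 3900)/4120 = 208.3 Ω.
The fractional drop is R_th/(R_th + R_L); requiring this ≤ 0.0890 gives R_L ≥ R_th(1/0.0890 − 1) = 208.3 × 10.24 = 2.13 kΩ.

R_L(min) ≈ 2.13 kΩ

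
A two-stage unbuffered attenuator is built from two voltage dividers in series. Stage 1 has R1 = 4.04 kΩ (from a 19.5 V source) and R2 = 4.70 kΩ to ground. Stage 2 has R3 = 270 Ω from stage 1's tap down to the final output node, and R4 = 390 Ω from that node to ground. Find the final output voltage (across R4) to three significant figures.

V_out ≈ 1.44 V

Stage 2 presents R3+R4 = 660.0 Ω as a load on stage 1's tap.
Stage 1's lower leg becomes R2‖(R3+R4) = 578.7 Ω, so V_mid = 19.5 × 578.7/4619 = 2.443 V.
Stage 2 is itself unloaded: V_out = V_mid × R4/(R3+R4) = 2.443 × 390/660.0 = 1.44 V.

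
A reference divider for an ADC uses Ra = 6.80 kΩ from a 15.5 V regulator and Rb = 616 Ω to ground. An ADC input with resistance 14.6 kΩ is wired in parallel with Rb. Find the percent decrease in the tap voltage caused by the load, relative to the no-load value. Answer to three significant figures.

3.72 %

The divider's output (Thévenin) resistance is Ra‖Rb = 564.8 Ω.
Fractional drop under load = R_th/(R_th + R_L) = 564.8 / (564.8 + 14600) = 0.03725.
So the output falls by 3.72 %.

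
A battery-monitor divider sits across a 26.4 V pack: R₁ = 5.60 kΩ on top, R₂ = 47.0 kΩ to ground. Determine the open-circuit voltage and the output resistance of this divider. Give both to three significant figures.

V_th is the open-circuit tap voltage: 26.4 × 47.0/(5.60 + 47.0) = 23.6 V.
With the supply zeroed, R₁ and R₂ appear in parallel from the tap: R_th = R₁‖R₂ = (5.60 × 47.0)/52.60 = 5.00 kΩ.

V_th = 23.6 V, R_th = 5.00 kΩ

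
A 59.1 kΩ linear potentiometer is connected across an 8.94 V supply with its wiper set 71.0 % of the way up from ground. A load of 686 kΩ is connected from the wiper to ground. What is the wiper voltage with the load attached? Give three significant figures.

V ≈ 6.24 V

The wiper splits the pot into (1−α)R = 17.14 kΩ above and αR = 41.96 kΩ below.
Lower section ‖ load = 39.54 kΩ.
V_wiper = 8.94 × 39.54/(17.14 + 39.54) = 6.24 V.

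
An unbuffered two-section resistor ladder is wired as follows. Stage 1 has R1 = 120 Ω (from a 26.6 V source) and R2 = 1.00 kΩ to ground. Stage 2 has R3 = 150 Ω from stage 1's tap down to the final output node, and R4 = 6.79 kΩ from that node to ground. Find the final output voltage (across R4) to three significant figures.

Stage 2 presents R3+R4 = 6940 Ω as a load on stage 1's tap.
Stage 1's lower leg becomes R2‖(R3+R4) = 874.1 Ω, so V_mid = 26.6 × 874.1/994.1 = 23.39 V.
Stage 2 is itself unloaded: V_out = V_mid × R4/(R3+R4) = 23.39 × 6790/6940 = 22.9 V.

V_out ≈ 22.9 V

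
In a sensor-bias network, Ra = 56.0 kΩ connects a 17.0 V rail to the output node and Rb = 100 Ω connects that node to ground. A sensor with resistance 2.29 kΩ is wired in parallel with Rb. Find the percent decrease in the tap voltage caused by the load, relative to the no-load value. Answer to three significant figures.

The divider's output (Thévenin) resistance is Ra‖Rb = 99.82 Ω.
Fractional drop under load = R_th/(R_th + R_L) = 99.82 / (99.82 + 2290) = 0.04177.
So the output falls by 4.18 %.

4.18 %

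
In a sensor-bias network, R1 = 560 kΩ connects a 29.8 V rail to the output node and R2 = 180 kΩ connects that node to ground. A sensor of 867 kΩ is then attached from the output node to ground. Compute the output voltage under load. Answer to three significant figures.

The load sits in parallel with R2: R2‖R_L = (180 × 867) / (180 + 867) = 149.1 kΩ.
V_out = 29.8 × 149.1 / (560 + 149.1) = 29.8 × 149.1/709.1 = 6.26 V.
(Unloaded it would have been 7.25 V.)

V_out ≈ 6.26 V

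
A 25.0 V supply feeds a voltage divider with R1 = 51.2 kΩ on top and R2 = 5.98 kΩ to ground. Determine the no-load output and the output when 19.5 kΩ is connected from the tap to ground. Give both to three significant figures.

Unloaded: 2.61 V; loaded: 2.05 V

Open-circuit: V = 25.0 × 5.98/(51.2 + 5.98) = 2.61 V.
With the load, R2 becomes R2‖R_L = 4.577 kΩ, so V = 25.0 × 4.577/55.78 = 2.05 V.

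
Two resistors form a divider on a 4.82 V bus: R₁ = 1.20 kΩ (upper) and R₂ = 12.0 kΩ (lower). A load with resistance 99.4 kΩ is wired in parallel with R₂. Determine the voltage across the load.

V_out ≈ 4.33 V

The load sits in parallel with R₂: R₂‖R_L = (12.0 × 99.4) / (12.0 + 99.4) = 10.71 kΩ.
V_out = 4.82 × 10.71 / (1.20 + 10.71) = 4.82 × 10.71/11.91 = 4.33 V.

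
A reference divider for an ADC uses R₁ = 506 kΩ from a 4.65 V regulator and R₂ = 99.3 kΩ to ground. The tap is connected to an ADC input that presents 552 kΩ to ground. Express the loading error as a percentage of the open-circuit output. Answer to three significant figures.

The divider's output (Thévenin) resistance is R₁‖R₂ = 83.01 kΩ.
Fractional drop under load = R_th/(R_th + R_L) = 83.01 / (83.01 + 552) = 0.1307.
So the output falls by 13.1 %.

13.1 %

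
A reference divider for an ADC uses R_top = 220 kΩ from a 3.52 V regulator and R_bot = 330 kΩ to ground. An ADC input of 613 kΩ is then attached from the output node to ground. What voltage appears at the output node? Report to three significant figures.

The load sits in parallel with R_bot: R_bot‖R_L = (330 × 613) / (330 + 613) = 214.5 kΩ.
V_out = 3.52 × 214.5 / (220 + 214.5) = 3.52 × 214.5/434.5 = 1.74 V.
(Unloaded it would have been 2.11 V.)

V_out ≈ 1.74 V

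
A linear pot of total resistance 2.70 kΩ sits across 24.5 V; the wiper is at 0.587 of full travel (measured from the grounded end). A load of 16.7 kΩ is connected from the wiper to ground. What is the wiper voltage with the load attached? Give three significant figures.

V ≈ 13.8 V

The wiper splits the pot into (1−α)R = 1.115 kΩ above and αR = 1.585 kΩ below.
Lower section ‖ load = 1.448 kΩ.
V_wiper = 24.5 × 1.448/(1.115 + 1.448) = 13.8 V.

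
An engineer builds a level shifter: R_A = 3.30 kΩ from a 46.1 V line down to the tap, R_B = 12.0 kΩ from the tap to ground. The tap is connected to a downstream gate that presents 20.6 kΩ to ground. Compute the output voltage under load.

V_out ≈ 32.1 V

The load sits in parallel with R_B: R_B‖R_L = (12.0 × 20.6) / (12.0 + 20.6) = 7.583 kΩ.
V_out = 46.1 × 7.583 / (3.30 + 7.583) = 46.1 × 7.583/10.88 = 32.1 V.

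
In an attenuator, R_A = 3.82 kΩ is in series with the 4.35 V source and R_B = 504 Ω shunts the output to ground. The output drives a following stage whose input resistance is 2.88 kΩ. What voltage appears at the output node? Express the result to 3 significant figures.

V_out ≈ 0.439 V

The load sits in parallel with R_B: R_B‖R_L = (504 × 2880) / (504 + 2880) = 428.9 Ω.
V_out = 4.35 × 428.9 / (3820 + 428.9) = 4.35 × 428.9/4249 = 0.439 V.
(Unloaded it would have been 0.507 V.)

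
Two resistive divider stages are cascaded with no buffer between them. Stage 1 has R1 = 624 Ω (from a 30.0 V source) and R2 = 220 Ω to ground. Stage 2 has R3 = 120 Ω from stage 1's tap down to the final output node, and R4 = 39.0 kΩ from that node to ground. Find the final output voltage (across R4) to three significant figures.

Stage 2 presents R3+R4 = 39120 Ω as a load on stage 1's tap.
Stage 1's lower leg becomes R2‖(R3+R4) = 218.8 Ω, so V_mid = 30.0 × 218.8/842.8 = 7.788 V.
Stage 2 is itself unloaded: V_out = V_mid × R4/(R3+R4) = 7.788 × 39000/39120 = 7.76 V.

V_out ≈ 7.76 V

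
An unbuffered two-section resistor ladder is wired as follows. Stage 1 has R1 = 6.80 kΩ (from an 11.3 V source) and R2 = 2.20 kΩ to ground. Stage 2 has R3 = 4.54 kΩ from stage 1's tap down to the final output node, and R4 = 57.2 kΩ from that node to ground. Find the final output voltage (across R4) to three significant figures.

V_out ≈ 2.49 V

Stage 2 presents R3+R4 = 61.74 kΩ as a load on stage 1's tap.
Stage 1's lower leg becomes R2‖(R3+R4) = 2.124 kΩ, so V_mid = 11.3 × 2.124/8.924 = 2.690 V.
Stage 2 is itself unloaded: V_out = V_mid × R4/(R3+R4) = 2.690 × 57.2/61.74 = 2.49 V.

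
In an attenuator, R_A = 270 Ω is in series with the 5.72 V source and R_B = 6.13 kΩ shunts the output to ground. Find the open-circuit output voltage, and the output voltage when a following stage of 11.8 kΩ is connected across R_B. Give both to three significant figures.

Unloaded: 5.48 V; loaded: 5.36 V

Open-circuit: V = 5.72 × 6130/(270 + 6130) = 5.48 V.
With the load, R_B becomes R_B‖R_L = 4034 Ω, so V = 5.72 × 4034/4304 = 5.36 V.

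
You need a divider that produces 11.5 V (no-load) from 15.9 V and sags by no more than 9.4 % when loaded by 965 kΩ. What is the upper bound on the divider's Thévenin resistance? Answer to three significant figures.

Loading drop = R_th/(R_th + R_L) ≤ 0.0940, so R_th ≤ R_L · ε/(1−ε) = 965 kΩ × 0.0940/0.9060 = 100 kΩ.
(Any R1, R2 with R2/(R1+R2) = 0.723 and R1‖R2 ≤ 100 kΩ will meet the spec.)

R_th ≤ 100 kΩ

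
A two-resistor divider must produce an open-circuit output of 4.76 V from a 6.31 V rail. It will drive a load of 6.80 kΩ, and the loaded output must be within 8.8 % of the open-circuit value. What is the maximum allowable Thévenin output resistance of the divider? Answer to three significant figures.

R_th ≤ 656 Ω

Loading drop = R_th/(R_th + R_L) ≤ 0.0880, so R_th ≤ R_L · ε/(1−ε) = 6.80 kΩ × 0.0880/0.9120 = 656 Ω.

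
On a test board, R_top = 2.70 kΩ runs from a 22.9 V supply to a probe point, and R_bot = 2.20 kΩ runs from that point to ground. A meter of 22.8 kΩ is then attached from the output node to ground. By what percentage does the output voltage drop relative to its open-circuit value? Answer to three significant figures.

5.05 %

The divider's output (Thévenin) resistance is R_top‖R_bot = 1.212 kΩ.
Fractional drop under load = R_th/(R_th + R_L) = 1.212 / (1.212 + 22.8) = 0.05048.
So the output falls by 5.05 %.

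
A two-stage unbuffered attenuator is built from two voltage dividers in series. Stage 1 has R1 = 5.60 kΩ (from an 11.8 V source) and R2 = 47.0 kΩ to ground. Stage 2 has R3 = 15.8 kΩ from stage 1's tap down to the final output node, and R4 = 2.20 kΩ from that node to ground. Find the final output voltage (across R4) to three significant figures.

V_out ≈ 1.01 V

Stage 2 presents R3+R4 = 18.00 kΩ as a load on stage 1's tap.
Stage 1's lower leg becomes R2‖(R3+R4) = 13.02 kΩ, so V_mid = 11.8 × 13.02/18.62 = 8.250 V.
Stage 2 is itself unloaded: V_out = V_mid × R4/(R3+R4) = 8.250 × 2.20/18.00 = 1.01 V.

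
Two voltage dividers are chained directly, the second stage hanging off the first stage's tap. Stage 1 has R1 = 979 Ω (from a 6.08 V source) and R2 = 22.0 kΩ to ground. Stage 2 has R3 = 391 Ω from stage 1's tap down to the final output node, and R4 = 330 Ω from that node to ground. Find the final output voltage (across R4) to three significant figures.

V_out ≈ 1.16 V

Stage 2 presents R3+R4 = 721.0 Ω as a load on stage 1's tap.
Stage 1's lower leg becomes R2‖(R3+R4) = 698.1 Ω, so V_mid = 6.08 × 698.1/1677 = 2.531 V.
Stage 2 is itself unloaded: V_out = V_mid × R4/(R3+R4) = 2.531 × 330/721.0 = 1.16 V.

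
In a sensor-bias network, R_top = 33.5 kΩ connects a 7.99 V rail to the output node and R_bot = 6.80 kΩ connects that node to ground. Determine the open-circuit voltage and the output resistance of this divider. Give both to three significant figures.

V_th = 1.35 V, R_th = 5.65 kΩ

V_th is the open-circuit tap voltage: 7.99 × 6.80/(33.5 + 6.80) = 1.35 V.
With the supply zeroed, R_top and R_bot appear in parallel from the tap: R_th = R_top‖R_bot = (33.5 × 6.80)/40.30 = 5.65 kΩ.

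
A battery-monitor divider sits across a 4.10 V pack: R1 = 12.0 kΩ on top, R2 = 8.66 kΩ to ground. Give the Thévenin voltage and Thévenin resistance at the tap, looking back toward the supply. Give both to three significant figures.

V_th = 1.72 V, R_th = 5.03 kΩ

V_th is the open-circuit tap voltage: 4.10 × 8.66/(12.0 + 8.66) = 1.72 V.
With the supply zeroed, R1 and R2 appear in parallel from the tap: R_th = R1‖R2 = (12.0 × 8.66)/20.66 = 5.03 kΩ.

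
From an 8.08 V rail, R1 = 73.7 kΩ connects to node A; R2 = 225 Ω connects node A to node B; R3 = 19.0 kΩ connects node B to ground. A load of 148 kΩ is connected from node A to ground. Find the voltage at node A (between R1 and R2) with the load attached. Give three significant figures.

Below node A the series string R2+R3 = 19220 Ω sits in parallel with the 148000 Ω load: 17010 Ω.
V_A = 8.08 × 17010/(73700 + 17010) = 1.52 V.

V ≈ 1.52 V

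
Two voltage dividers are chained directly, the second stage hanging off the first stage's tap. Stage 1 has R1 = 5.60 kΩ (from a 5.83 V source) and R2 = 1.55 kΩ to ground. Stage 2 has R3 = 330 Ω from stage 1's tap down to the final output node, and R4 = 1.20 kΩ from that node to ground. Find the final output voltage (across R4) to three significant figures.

Stage 2 presents R3+R4 = 1530 Ω as a load on stage 1's tap.
Stage 1's lower leg becomes R2‖(R3+R4) = 770.0 Ω, so V_mid = 5.83 × 770.0/6370 = 0.7047 V.
Stage 2 is itself unloaded: V_out = V_mid × R4/(R3+R4) = 0.7047 × 1200/1530 = 0.553 V.

V_out ≈ 0.553 V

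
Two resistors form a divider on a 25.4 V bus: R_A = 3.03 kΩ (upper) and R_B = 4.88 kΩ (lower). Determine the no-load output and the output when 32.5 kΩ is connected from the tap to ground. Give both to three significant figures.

Open-circuit: V = 25.4 × 4.88/(3.03 + 4.88) = 15.7 V.
With the load, R_B becomes R_B‖R_L = 4.243 kΩ, so V = 25.4 × 4.243/7.273 = 14.8 V.

Unloaded: 15.7 V; loaded: 14.8 V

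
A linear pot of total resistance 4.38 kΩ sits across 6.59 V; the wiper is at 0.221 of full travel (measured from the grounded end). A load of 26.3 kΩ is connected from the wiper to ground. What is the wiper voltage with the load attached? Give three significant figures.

The wiper splits the pot into (1−α)R = 3412 Ω above and αR = 968.0 Ω below.
Lower section ‖ load = 933.6 Ω.
V_wiper = 6.59 × 933.6/(3412 + 933.6) = 1.42 V.

V ≈ 1.42 V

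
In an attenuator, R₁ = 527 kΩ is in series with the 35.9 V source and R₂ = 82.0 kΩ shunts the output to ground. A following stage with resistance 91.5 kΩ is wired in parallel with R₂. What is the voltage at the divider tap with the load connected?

The load sits in parallel with R₂: R₂‖R_L = (82.0 × 91.5) / (82.0 + 91.5) = 43.24 kΩ.
V_out = 35.9 × 43.24 / (527 + 43.24) = 35.9 × 43.24/570.2 = 2.72 V.

V_out ≈ 2.72 V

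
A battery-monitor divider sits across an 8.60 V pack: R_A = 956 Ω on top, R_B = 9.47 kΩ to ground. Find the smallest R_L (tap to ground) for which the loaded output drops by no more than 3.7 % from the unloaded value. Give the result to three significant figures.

Output resistance R_th = R_A‖R_B = (956 × 9470)/10430 = 868.3 Ω.
The fractional drop is R_th/(R_th + R_L); requiring this ≤ 0.0370 gives R_L ≥ R_th(1/0.0370 − 1) = 868.3 × 26.03 = 22.6 kΩ.

R_L(min) ≈ 22.6 kΩ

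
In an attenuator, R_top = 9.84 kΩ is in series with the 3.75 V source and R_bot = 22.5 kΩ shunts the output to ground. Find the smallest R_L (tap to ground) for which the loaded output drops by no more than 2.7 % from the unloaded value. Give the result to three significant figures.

Output resistance R_th = R_top‖R_bot = (9.84 × 22.5)/32.34 = 6.846 kΩ.
The fractional drop is R_th/(R_th + R_L); requiring this ≤ 0.0270 gives R_L ≥ R_th(1/0.0270 − 1) = 6.846 × 36.04 = 247 kΩ.

R_L(min) ≈ 247 kΩ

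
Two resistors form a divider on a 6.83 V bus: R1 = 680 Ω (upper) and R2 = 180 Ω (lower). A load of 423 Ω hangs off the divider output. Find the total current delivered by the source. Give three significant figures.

I ≈ 8.47 mA

R2‖R_L = 126.3 Ω, so the source sees R1 + R2‖R_L = 806.3 Ω.
I = 6.83 V / 806.3 Ω = 8.47 mA.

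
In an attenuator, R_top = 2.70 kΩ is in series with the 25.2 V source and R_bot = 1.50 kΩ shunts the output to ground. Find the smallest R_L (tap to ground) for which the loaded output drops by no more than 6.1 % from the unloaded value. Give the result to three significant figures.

R_L(min) ≈ 14.8 kΩ

Output resistance R_th = R_top‖R_bot = (2700 × 1500)/4200 = 964.3 Ω.
The fractional drop is R_th/(R_th + R_L); requiring this ≤ 0.0610 gives R_L ≥ R_th(1/0.0610 − 1) = 964.3 × 15.39 = 14.8 kΩ.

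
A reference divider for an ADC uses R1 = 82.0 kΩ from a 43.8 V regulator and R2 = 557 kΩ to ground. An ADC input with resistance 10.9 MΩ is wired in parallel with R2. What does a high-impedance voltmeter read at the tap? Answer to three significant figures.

The load sits in parallel with R2: R2‖R_L = (557 × 10900) / (557 + 10900) = 529.9 kΩ.
V_out = 43.8 × 529.9 / (82.0 + 529.9) = 43.8 × 529.9/611.9 = 37.9 V.

V_out ≈ 37.9 V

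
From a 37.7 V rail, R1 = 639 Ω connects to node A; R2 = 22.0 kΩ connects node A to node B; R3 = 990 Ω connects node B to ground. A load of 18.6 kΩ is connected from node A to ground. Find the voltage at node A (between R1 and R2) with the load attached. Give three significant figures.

V ≈ 35.5 V

Below node A the series string R2+R3 = 22990 Ω sits in parallel with the 18600 Ω load: 10280 Ω.
V_A = 37.7 × 10280/(639 + 10280) = 35.5 V.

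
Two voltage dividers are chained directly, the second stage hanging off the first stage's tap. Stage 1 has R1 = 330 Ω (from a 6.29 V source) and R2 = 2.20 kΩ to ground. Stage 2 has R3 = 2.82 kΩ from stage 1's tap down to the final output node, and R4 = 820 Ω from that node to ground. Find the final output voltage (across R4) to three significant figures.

Stage 2 presents R3+R4 = 3640 Ω as a load on stage 1's tap.
Stage 1's lower leg becomes R2‖(R3+R4) = 1371 Ω, so V_mid = 6.29 × 1371/1701 = 5.070 V.
Stage 2 is itself unloaded: V_out = V_mid × R4/(R3+R4) = 5.070 × 820/3640 = 1.14 V.

V_out ≈ 1.14 V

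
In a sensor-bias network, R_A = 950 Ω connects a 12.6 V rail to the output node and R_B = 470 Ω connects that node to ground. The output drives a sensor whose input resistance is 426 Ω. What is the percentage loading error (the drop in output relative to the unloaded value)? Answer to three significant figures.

Unloaded V = 12.6 × 470/1420 = 4.170 V.
Loaded: R_B‖R_L = 223.5 Ω, giving V = 12.6 × 223.5/1173 = 2.399 V.
Drop = (4.170 − 2.399) / 4.170 = 42.5 %.

42.5 %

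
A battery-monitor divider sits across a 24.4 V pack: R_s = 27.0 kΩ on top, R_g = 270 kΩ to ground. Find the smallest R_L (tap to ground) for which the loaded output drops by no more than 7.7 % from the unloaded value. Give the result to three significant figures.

Output resistance R_th = R_s‖R_g = (27.0 × 270)/297.0 = 24.55 kΩ.
The fractional drop is R_th/(R_th + R_L); requiring this ≤ 0.0770 gives R_L ≥ R_th(1/0.0770 − 1) = 24.55 × 11.99 = 294 kΩ.

R_L(min) ≈ 294 kΩ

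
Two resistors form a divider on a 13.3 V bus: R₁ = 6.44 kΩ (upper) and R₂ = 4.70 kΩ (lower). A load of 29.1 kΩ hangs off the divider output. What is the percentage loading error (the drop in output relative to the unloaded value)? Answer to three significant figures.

The divider's output (Thévenin) resistance is R₁‖R₂ = 2.717 kΩ.
Fractional drop under load = R_th/(R_th + R_L) = 2.717 / (2.717 + 29.1) = 0.08540.
So the output falls by 8.54 %.

8.54 %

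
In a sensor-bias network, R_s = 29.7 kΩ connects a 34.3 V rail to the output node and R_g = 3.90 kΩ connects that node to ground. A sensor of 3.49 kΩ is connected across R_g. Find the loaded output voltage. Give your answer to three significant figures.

V_out ≈ 2.00 V

The load sits in parallel with R_g: R_g‖R_L = (3.90 × 3.49) / (3.90 + 3.49) = 1.842 kΩ.
V_out = 34.3 × 1.842 / (29.7 + 1.842) = 34.3 × 1.842/31.54 = 2.00 V.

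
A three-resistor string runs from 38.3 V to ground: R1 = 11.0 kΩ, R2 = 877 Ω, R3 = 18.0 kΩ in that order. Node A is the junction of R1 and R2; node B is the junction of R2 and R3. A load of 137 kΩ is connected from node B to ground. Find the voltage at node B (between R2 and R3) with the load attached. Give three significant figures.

At node B, R3 is in parallel with the load: R3‖R_L = 15910 Ω.
Below node A the resistance is R2 + (R3‖R_L) = 16790 Ω, so V_A = 38.3 × 16790/27790 = 23.14 V.
Then V_B = V_A × (R3‖R_L)/(R2 + R3‖R_L) = 23.14 × 15910/16790 = 21.9 V.

V ≈ 21.9 V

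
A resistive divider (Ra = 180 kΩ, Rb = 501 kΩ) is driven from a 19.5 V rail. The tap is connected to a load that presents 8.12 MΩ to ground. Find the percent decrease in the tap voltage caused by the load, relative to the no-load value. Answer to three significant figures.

The divider's output (Thévenin) resistance is Ra‖Rb = 132.4 kΩ.
Fractional drop under load = R_th/(R_th + R_L) = 132.4 / (132.4 + 8120) = 0.01605.
So the output falls by 1.60 %.

1.60 %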